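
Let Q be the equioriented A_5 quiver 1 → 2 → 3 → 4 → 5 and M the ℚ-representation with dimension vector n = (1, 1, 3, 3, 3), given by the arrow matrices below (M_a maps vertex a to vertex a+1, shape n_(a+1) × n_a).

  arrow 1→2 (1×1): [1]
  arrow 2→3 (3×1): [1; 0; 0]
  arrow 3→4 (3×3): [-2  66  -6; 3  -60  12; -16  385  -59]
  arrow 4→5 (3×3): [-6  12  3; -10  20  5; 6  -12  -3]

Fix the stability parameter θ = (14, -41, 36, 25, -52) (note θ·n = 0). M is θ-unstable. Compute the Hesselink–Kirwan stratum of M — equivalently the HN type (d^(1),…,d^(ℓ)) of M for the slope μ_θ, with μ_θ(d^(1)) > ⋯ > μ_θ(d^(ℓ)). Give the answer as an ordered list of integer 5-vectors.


Via rank(M_{q-1}∘⋯∘M_p): M ≅ I[1,4], I[3,3], I[3,5], I[4,4], I[5,5]^2.
μ_θ-semistable layers: μ^(1)=36; μ^(2)=61/2; μ^(3)=25; μ^(4)=3; μ^(5)=-27/2; μ^(6)=-52

((0, 0, 1, 0, 0); (0, 0, 1, 1, 0); (0, 0, 0, 1, 0); (0, 0, 1, 1, 1); (1, 1, 0, 0, 0); (0, 0, 0, 0, 2))


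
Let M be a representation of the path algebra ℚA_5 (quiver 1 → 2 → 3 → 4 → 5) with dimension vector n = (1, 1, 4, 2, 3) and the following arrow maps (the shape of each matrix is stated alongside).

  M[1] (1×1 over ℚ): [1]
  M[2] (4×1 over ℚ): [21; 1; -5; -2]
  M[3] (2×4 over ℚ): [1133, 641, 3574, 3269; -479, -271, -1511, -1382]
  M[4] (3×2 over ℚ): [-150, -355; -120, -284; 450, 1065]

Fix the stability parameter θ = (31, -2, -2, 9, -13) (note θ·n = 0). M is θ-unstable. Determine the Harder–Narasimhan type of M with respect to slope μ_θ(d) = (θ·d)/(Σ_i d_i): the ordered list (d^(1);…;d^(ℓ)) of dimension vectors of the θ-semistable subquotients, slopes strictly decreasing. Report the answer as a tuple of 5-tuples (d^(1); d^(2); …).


Barcode: M ≅ I[1,5], I[3,3]^2, I[3,4], I[5,5]^2. HN layers by μ_θ (4 steps, strictly decreasing):
  μ^(1)=9; μ^(2)=23/5; μ^(3)=-2; μ^(4)=-13

((0, 0, 0, 1, 0); (1, 1, 1, 1, 1); (0, 0, 3, 0, 0); (0, 0, 0, 0, 2))


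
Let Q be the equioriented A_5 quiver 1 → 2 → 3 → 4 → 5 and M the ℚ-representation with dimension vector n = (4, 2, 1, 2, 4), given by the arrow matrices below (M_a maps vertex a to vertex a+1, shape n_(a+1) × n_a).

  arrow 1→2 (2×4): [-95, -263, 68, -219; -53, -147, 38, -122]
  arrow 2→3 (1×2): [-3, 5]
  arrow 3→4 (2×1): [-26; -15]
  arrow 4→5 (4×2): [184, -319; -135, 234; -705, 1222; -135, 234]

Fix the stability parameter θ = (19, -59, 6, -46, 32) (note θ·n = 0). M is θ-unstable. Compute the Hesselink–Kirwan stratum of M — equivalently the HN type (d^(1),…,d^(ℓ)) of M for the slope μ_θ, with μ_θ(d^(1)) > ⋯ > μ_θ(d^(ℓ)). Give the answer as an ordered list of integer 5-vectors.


Via rank(M_{q-1}∘⋯∘M_p): M ≅ I[1,1]^2, I[1,2], I[1,5], I[4,5], I[5,5]^2.
μ_θ-semistable layers: μ^(1)=32; μ^(2)=19; μ^(3)=-20; μ^(4)=-46

((0, 0, 0, 0, 4); (2, 0, 0, 0, 0); (2, 2, 1, 1, 0); (0, 0, 0, 1, 0))


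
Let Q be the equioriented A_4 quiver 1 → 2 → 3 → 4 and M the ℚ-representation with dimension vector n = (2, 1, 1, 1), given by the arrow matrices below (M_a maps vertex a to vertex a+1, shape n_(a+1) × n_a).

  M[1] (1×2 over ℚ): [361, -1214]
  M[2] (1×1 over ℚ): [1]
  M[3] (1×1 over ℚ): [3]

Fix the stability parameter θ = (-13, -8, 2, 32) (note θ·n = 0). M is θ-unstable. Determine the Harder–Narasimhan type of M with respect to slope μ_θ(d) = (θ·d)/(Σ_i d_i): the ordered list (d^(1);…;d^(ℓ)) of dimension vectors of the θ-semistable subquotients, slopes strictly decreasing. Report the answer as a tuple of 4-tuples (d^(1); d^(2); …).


Interval decomposition of M: I[1,1], I[1,4].
HN type (ℓ=4): μ^(1)=32; μ^(2)=2; μ^(3)=-8; μ^(4)=-13

((0, 0, 0, 1); (0, 0, 1, 0); (0, 1, 0, 0); (2, 0, 0, 0))


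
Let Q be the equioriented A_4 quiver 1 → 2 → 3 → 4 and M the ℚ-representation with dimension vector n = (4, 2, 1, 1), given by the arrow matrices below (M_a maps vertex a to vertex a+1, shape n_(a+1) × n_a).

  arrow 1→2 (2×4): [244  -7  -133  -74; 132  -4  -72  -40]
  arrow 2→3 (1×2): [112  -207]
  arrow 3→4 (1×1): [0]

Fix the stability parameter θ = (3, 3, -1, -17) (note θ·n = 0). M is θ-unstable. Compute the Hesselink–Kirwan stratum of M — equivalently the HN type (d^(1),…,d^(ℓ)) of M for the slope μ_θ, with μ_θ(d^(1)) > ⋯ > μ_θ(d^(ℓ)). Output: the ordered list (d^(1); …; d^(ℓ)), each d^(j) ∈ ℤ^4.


Interval decomposition of M: I[1,1]^2, I[1,2], I[1,3], I[4,4].
HN type (ℓ=3): μ^(1)=3; μ^(2)=5/3; μ^(3)=-17

((3, 1, 0, 0); (1, 1, 1, 0); (0, 0, 0, 1))


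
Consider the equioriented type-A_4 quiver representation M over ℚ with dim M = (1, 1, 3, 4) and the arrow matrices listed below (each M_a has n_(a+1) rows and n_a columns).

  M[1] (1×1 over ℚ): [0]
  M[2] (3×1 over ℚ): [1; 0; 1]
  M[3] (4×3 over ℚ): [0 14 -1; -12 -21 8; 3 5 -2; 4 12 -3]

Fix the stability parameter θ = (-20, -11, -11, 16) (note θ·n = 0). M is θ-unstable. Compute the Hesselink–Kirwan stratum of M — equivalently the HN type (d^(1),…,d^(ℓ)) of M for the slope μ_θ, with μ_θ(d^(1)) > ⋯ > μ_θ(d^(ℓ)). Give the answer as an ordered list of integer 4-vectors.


Interval decomposition of M: I[1,1], I[2,4], I[3,4]^2, I[4,4].
HN type (ℓ=3): μ^(1)=16; μ^(2)=-11; μ^(3)=-20

((0, 0, 0, 4); (0, 1, 3, 0); (1, 0, 0, 0))


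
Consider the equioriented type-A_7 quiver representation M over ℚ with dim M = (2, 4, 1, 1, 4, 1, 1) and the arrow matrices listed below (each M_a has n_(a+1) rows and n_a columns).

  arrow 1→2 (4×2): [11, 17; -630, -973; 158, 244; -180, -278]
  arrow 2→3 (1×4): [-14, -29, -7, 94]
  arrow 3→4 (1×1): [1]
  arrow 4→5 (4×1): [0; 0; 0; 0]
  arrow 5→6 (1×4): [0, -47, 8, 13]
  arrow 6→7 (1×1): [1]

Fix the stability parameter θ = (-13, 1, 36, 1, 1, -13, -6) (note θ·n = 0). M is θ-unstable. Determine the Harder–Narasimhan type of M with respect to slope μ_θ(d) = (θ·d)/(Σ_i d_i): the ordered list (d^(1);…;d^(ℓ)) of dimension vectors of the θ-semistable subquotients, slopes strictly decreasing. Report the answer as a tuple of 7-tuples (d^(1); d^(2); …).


Interval decomposition of M: I[1,2], I[1,4], I[2,2]^2, I[5,5]^3, I[5,7].
HN type (ℓ=4): μ^(1)=37/2; μ^(2)=1; μ^(3)=-6; μ^(4)=-13

((0, 0, 1, 1, 0, 0, 0); (0, 4, 0, 0, 3, 0, 0); (0, 0, 0, 0, 1, 1, 1); (2, 0, 0, 0, 0, 0, 0))


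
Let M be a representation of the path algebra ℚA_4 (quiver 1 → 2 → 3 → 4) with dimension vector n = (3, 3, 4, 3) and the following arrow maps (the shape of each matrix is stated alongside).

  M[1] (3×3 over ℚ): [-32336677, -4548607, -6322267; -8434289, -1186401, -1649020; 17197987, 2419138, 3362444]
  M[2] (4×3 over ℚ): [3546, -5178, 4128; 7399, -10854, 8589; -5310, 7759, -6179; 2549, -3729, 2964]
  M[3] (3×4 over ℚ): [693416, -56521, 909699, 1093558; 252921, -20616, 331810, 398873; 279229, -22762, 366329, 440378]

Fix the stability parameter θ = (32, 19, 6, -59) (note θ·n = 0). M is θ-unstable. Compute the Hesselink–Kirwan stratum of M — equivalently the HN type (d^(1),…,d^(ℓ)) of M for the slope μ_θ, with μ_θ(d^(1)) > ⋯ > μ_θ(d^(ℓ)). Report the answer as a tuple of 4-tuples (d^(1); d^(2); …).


Barcode: M ≅ I[1,2], I[1,4]^2, I[3,3], I[3,4]. HN layers by μ_θ (4 steps, strictly decreasing):
  μ^(1)=51/2; μ^(2)=6; μ^(3)=-1/2; μ^(4)=-53/2

((1, 1, 0, 0); (0, 0, 1, 0); (2, 2, 2, 2); (0, 0, 1, 1))


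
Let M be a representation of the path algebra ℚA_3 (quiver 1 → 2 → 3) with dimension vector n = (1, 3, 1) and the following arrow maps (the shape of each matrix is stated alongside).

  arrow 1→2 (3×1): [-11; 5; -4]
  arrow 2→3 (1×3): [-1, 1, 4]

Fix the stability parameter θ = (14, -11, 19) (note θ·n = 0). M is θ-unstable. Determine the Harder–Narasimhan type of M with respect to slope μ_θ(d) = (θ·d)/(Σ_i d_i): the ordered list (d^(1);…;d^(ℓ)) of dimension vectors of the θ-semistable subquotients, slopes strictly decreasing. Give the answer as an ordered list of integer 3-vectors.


Via rank(M_{q-1}∘⋯∘M_p): M ≅ I[1,2], I[2,2], I[2,3].
μ_θ-semistable layers: μ^(1)=19; μ^(2)=3/2; μ^(3)=-11

((0, 0, 1); (1, 1, 0); (0, 2, 0))


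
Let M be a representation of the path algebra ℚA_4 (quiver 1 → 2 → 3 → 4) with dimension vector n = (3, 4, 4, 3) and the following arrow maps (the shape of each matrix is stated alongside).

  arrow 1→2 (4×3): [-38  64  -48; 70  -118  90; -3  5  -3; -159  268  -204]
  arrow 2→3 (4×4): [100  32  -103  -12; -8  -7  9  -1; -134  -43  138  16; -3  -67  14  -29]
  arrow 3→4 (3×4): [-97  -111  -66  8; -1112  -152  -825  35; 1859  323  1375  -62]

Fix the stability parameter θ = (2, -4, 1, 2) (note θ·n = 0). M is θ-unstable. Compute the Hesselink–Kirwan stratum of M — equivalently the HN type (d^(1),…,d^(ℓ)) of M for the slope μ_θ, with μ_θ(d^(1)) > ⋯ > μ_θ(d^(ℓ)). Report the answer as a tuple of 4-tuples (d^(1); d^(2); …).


Via rank(M_{q-1}∘⋯∘M_p): M ≅ I[1,1], I[1,4]^2, I[2,3], I[2,4].
μ_θ-semistable layers: μ^(1)=2; μ^(2)=1; μ^(3)=-1; μ^(4)=-4

((1, 0, 0, 3); (0, 0, 4, 0); (2, 2, 0, 0); (0, 2, 0, 0))


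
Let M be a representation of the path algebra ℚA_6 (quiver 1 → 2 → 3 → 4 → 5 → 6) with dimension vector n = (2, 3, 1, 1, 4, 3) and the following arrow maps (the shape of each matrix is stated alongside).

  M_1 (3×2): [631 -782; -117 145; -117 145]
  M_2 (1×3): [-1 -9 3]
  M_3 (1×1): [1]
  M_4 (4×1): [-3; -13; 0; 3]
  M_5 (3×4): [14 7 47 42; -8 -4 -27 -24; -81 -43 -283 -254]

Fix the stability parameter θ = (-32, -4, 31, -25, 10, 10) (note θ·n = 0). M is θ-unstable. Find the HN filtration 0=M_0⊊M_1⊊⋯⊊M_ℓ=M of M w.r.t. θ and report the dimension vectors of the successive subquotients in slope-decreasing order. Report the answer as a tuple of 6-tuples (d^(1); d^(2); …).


Interval decomposition of M: I[1,2], I[1,6], I[2,2], I[5,5], I[5,6]^2.
HN type (ℓ=4): μ^(1)=10; μ^(2)=3; μ^(3)=-4; μ^(4)=-32

((0, 0, 0, 0, 4, 3); (0, 0, 1, 1, 0, 0); (0, 3, 0, 0, 0, 0); (2, 0, 0, 0, 0, 0))


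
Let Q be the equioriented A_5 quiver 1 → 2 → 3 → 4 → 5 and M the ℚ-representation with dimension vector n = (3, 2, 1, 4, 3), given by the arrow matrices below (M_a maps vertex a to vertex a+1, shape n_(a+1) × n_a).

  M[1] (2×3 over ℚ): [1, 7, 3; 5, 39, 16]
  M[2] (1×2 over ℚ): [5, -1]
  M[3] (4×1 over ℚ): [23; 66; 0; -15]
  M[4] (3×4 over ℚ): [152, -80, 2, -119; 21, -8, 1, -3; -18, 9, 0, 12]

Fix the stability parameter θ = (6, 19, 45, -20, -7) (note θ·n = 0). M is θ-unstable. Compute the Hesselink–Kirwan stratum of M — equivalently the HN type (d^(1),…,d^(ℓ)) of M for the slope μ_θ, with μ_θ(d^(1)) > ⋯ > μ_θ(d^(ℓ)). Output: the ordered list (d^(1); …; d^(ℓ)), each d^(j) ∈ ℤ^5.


Via rank(M_{q-1}∘⋯∘M_p): M ≅ I[1,1], I[1,2], I[1,5], I[4,4], I[4,5]^2.
μ_θ-semistable layers: μ^(1)=19; μ^(2)=37/4; μ^(3)=6; μ^(4)=-7; μ^(5)=-20

((0, 1, 0, 0, 0); (0, 1, 1, 1, 1); (3, 0, 0, 0, 0); (0, 0, 0, 0, 2); (0, 0, 0, 3, 0))


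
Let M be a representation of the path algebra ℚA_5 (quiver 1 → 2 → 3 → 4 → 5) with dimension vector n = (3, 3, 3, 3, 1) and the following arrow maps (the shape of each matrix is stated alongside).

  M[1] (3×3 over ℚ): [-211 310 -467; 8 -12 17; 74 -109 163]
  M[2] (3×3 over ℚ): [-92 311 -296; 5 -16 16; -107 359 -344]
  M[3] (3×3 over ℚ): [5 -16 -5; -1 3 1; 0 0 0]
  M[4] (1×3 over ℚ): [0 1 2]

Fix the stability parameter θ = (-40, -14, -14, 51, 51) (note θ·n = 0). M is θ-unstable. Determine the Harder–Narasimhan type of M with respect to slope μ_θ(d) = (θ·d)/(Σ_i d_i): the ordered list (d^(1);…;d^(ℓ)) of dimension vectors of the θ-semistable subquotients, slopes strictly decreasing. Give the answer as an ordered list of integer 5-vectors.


Barcode: M ≅ I[1,2], I[1,3], I[1,4], I[3,5], I[4,4]. HN layers by μ_θ (3 steps, strictly decreasing):
  μ^(1)=51; μ^(2)=-14; μ^(3)=-40

((0, 0, 0, 3, 1); (0, 3, 3, 0, 0); (3, 0, 0, 0, 0))


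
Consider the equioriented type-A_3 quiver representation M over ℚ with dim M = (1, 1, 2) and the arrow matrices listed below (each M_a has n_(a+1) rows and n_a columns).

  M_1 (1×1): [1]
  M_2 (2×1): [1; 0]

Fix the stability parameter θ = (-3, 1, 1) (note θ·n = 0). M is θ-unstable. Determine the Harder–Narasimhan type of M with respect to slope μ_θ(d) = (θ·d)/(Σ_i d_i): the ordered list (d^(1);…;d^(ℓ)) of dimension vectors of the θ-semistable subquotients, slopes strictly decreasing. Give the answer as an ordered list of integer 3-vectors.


Interval decomposition of M: I[1,3], I[3,3].
HN type (ℓ=2): μ^(1)=1; μ^(2)=-3

((0, 1, 2); (1, 0, 0))


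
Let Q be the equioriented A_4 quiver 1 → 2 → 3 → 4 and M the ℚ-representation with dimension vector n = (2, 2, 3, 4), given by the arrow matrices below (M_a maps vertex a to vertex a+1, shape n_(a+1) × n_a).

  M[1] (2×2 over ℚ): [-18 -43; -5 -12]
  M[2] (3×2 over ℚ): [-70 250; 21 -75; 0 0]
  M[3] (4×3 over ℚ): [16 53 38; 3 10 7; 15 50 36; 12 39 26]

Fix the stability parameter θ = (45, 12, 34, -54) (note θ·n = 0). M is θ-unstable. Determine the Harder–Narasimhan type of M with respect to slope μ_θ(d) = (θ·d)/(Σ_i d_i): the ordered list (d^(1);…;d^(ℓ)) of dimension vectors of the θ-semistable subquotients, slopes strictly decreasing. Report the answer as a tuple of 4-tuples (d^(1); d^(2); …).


Via rank(M_{q-1}∘⋯∘M_p): M ≅ I[1,2], I[1,4], I[3,4]^2, I[4,4].
μ_θ-semistable layers: μ^(1)=57/2; μ^(2)=37/4; μ^(3)=-10; μ^(4)=-54

((1, 1, 0, 0); (1, 1, 1, 1); (0, 0, 2, 2); (0, 0, 0, 1))


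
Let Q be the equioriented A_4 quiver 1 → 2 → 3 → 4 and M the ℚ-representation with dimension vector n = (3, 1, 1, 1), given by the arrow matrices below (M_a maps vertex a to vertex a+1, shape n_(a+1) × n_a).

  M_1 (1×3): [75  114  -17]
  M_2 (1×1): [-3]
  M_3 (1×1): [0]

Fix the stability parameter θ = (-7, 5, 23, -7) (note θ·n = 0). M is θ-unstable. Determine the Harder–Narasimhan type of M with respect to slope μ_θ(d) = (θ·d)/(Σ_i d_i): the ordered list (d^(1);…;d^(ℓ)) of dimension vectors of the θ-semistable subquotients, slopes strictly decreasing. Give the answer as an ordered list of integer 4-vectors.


Interval decomposition of M: I[1,1]^2, I[1,3], I[4,4].
HN type (ℓ=3): μ^(1)=23; μ^(2)=5; μ^(3)=-7

((0, 0, 1, 0); (0, 1, 0, 0); (3, 0, 0, 1))


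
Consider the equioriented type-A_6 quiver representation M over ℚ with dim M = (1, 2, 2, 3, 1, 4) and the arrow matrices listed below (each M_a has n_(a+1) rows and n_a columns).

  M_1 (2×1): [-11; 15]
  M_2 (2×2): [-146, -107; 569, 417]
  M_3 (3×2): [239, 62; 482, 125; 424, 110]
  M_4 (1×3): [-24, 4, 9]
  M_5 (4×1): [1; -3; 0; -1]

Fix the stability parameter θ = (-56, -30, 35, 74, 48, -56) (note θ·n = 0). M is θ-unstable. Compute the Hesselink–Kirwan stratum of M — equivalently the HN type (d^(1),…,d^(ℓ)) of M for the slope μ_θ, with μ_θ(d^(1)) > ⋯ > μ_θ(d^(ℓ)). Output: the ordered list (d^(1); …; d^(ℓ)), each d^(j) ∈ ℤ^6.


Via rank(M_{q-1}∘⋯∘M_p): M ≅ I[1,4], I[2,6], I[4,4], I[6,6]^3.
μ_θ-semistable layers: μ^(1)=74; μ^(2)=35; μ^(3)=101/4; μ^(4)=-30; μ^(5)=-56

((0, 0, 0, 2, 0, 0); (0, 0, 1, 0, 0, 0); (0, 0, 1, 1, 1, 1); (0, 2, 0, 0, 0, 0); (1, 0, 0, 0, 0, 3))


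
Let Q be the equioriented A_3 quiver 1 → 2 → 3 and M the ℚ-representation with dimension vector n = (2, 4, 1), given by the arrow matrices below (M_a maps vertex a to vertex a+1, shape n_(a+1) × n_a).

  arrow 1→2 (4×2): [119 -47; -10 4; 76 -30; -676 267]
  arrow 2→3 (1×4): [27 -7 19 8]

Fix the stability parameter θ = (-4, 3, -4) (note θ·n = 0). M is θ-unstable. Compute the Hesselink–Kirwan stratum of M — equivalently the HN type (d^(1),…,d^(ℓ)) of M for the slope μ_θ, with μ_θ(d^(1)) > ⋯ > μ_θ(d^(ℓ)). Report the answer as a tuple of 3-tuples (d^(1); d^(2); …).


Barcode: M ≅ I[1,2], I[1,3], I[2,2]^2. HN layers by μ_θ (3 steps, strictly decreasing):
  μ^(1)=3; μ^(2)=-1/2; μ^(3)=-4

((0, 3, 0); (0, 1, 1); (2, 0, 0))


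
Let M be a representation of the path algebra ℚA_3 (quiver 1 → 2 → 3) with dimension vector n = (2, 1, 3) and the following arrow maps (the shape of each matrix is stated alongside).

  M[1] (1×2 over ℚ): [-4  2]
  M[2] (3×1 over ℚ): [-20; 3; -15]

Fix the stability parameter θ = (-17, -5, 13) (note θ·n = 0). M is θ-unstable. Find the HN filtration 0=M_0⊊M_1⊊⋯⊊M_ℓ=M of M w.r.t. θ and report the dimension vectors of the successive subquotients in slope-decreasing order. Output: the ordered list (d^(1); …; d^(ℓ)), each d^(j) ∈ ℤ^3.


Via rank(M_{q-1}∘⋯∘M_p): M ≅ I[1,1], I[1,3], I[3,3]^2.
μ_θ-semistable layers: μ^(1)=13; μ^(2)=-5; μ^(3)=-17

((0, 0, 3); (0, 1, 0); (2, 0, 0))


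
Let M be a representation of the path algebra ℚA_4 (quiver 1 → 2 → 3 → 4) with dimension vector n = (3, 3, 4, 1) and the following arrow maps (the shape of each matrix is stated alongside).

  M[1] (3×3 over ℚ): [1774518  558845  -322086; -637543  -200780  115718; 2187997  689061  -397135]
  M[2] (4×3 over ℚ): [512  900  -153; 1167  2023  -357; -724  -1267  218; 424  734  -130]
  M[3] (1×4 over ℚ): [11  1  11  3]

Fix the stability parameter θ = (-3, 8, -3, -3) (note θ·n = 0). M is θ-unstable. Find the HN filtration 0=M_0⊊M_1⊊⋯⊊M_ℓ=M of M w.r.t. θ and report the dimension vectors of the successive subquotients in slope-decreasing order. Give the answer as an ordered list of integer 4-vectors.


Interval decomposition of M: I[1,3]^2, I[1,4], I[3,3].
HN type (ℓ=3): μ^(1)=5/2; μ^(2)=2/3; μ^(3)=-3

((0, 2, 2, 0); (0, 1, 1, 1); (3, 0, 1, 0))


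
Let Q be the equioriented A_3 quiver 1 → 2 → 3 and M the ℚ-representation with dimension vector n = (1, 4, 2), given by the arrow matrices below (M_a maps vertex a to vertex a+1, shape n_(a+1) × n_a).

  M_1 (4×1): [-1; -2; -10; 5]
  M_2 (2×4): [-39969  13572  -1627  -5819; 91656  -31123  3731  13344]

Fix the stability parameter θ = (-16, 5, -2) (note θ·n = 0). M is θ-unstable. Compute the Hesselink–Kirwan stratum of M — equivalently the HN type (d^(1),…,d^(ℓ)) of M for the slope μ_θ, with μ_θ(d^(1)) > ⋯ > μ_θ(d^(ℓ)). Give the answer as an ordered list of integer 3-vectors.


Interval decomposition of M: I[1,2], I[2,2], I[2,3]^2.
HN type (ℓ=3): μ^(1)=5; μ^(2)=3/2; μ^(3)=-16

((0, 2, 0); (0, 2, 2); (1, 0, 0))


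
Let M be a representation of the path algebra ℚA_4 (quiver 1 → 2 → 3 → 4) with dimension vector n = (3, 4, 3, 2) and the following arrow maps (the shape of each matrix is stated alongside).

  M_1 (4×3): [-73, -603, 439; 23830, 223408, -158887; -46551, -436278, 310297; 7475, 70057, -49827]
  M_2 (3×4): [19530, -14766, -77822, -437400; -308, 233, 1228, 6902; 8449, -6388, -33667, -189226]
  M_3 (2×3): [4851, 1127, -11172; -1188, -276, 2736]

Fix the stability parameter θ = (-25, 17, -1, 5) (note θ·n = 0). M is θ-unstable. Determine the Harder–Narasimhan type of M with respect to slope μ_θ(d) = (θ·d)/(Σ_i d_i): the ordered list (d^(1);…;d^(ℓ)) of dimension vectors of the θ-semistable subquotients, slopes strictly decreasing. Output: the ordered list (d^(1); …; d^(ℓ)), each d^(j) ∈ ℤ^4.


Interval decomposition of M: I[1,2], I[1,3], I[1,4], I[2,2], I[3,3], I[4,4].
HN type (ℓ=6): μ^(1)=17; μ^(2)=8; μ^(3)=7; μ^(4)=5; μ^(5)=-1; μ^(6)=-25

((0, 2, 0, 0); (0, 1, 1, 0); (0, 1, 1, 1); (0, 0, 0, 1); (0, 0, 1, 0); (3, 0, 0, 0))


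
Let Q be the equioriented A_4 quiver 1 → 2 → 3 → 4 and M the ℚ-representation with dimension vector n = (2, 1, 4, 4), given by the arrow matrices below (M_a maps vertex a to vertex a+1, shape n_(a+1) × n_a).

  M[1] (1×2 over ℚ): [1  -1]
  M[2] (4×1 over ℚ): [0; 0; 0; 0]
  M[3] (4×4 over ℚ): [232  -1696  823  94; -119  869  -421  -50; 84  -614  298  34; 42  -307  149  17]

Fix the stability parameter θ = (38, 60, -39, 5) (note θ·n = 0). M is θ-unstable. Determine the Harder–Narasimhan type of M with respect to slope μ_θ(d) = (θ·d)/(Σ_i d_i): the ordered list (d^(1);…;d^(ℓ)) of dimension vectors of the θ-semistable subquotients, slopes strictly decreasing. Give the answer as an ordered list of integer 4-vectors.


Barcode: M ≅ I[1,1], I[1,2], I[3,3], I[3,4]^3, I[4,4]. HN layers by μ_θ (4 steps, strictly decreasing):
  μ^(1)=60; μ^(2)=38; μ^(3)=5; μ^(4)=-39

((0, 1, 0, 0); (2, 0, 0, 0); (0, 0, 0, 4); (0, 0, 4, 0))


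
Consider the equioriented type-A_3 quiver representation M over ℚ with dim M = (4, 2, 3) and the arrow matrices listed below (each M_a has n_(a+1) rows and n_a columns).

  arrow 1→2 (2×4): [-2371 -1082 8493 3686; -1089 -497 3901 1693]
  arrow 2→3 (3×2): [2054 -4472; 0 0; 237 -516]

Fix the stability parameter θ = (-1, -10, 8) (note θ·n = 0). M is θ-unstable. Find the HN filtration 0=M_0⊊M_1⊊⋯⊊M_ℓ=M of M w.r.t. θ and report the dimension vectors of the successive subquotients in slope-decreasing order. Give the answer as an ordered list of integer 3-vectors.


Via rank(M_{q-1}∘⋯∘M_p): M ≅ I[1,1]^2, I[1,2], I[1,3], I[3,3]^2.
μ_θ-semistable layers: μ^(1)=8; μ^(2)=-1; μ^(3)=-11/2

((0, 0, 3); (2, 0, 0); (2, 2, 0))


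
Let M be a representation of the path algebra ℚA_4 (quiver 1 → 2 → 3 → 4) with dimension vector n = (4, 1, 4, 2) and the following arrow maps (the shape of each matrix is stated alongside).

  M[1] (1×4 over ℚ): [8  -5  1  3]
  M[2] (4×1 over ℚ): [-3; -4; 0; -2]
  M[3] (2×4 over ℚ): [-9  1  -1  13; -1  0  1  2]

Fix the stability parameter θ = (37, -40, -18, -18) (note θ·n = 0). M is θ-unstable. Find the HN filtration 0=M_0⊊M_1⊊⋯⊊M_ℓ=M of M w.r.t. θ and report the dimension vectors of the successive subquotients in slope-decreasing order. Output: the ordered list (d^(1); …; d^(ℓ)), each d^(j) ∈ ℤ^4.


Interval decomposition of M: I[1,1]^3, I[1,4], I[3,3]^2, I[3,4].
HN type (ℓ=3): μ^(1)=37; μ^(2)=-39/4; μ^(3)=-18

((3, 0, 0, 0); (1, 1, 1, 1); (0, 0, 3, 1))


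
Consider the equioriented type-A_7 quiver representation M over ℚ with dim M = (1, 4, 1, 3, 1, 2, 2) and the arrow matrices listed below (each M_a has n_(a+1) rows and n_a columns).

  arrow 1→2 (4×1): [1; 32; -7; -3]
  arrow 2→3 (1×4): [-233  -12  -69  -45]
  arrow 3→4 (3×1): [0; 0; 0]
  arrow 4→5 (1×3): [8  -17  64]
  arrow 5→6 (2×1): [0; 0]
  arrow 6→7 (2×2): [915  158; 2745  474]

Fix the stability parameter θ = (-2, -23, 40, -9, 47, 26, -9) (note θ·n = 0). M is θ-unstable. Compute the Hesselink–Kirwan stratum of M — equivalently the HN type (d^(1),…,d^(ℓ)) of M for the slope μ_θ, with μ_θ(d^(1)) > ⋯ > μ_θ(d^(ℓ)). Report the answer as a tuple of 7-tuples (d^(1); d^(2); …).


Via rank(M_{q-1}∘⋯∘M_p): M ≅ I[1,3], I[2,2]^3, I[4,4]^2, I[4,5], I[6,6], I[6,7], I[7,7].
μ_θ-semistable layers: μ^(1)=47; μ^(2)=40; μ^(3)=26; μ^(4)=17/2; μ^(5)=-9; μ^(6)=-25/2; μ^(7)=-23

((0, 0, 0, 0, 1, 0, 0); (0, 0, 1, 0, 0, 0, 0); (0, 0, 0, 0, 0, 1, 0); (0, 0, 0, 0, 0, 1, 1); (0, 0, 0, 3, 0, 0, 1); (1, 1, 0, 0, 0, 0, 0); (0, 3, 0, 0, 0, 0, 0))


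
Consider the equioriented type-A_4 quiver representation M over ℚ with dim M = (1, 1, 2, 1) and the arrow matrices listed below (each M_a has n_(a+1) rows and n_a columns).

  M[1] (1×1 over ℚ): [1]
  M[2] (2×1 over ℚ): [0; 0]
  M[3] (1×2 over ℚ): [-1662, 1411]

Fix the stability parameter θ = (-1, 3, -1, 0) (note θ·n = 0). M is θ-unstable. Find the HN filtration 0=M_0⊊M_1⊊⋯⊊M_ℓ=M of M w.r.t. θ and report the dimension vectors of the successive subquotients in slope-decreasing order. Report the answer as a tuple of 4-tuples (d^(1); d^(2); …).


Interval decomposition of M: I[1,2], I[3,3], I[3,4].
HN type (ℓ=3): μ^(1)=3; μ^(2)=0; μ^(3)=-1

((0, 1, 0, 0); (0, 0, 0, 1); (1, 0, 2, 0))


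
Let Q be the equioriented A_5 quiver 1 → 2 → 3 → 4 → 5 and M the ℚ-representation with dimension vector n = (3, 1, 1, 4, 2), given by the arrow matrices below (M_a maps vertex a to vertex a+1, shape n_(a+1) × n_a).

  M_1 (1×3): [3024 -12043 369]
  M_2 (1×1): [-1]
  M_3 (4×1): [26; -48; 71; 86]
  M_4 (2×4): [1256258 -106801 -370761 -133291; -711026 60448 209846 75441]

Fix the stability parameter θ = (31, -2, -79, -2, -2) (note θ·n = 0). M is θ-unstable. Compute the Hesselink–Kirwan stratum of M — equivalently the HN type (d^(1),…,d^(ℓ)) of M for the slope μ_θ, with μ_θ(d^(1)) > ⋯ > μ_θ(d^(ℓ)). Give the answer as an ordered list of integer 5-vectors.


Interval decomposition of M: I[1,1]^2, I[1,5], I[4,4]^2, I[4,5].
HN type (ℓ=3): μ^(1)=31; μ^(2)=-2; μ^(3)=-50/3

((2, 0, 0, 0, 0); (0, 0, 0, 4, 2); (1, 1, 1, 0, 0))


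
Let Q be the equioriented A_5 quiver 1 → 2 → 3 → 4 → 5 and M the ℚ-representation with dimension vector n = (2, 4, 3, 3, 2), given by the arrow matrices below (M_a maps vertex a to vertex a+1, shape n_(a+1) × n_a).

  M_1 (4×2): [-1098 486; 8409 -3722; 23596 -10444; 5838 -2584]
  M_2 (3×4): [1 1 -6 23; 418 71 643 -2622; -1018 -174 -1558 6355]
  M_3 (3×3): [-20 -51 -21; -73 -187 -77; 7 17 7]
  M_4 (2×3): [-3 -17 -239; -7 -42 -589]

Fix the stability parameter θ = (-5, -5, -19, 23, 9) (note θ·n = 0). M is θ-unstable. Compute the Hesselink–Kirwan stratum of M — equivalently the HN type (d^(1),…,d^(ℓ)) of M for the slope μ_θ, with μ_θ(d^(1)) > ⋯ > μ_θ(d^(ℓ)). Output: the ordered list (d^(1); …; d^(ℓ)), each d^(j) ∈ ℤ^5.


Barcode: M ≅ I[1,5]^2, I[2,2], I[2,3], I[4,4]. HN layers by μ_θ (5 steps, strictly decreasing):
  μ^(1)=23; μ^(2)=16; μ^(3)=-5; μ^(4)=-29/3; μ^(5)=-12

((0, 0, 0, 1, 0); (0, 0, 0, 2, 2); (0, 1, 0, 0, 0); (2, 2, 2, 0, 0); (0, 1, 1, 0, 0))


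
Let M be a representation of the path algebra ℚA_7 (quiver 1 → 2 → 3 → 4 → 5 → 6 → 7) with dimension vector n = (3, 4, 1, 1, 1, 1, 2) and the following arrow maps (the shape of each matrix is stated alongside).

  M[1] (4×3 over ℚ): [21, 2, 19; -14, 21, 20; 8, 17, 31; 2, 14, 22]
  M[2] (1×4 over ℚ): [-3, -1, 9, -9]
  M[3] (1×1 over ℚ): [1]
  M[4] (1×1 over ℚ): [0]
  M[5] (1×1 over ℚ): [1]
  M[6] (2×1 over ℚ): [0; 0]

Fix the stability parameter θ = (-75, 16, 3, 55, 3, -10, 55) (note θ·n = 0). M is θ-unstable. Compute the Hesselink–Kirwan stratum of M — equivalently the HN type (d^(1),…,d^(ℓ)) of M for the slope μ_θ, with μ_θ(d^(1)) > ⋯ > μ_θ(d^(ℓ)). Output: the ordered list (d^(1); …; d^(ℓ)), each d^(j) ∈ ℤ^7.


Barcode: M ≅ I[1,2]^2, I[1,4], I[2,2], I[5,6], I[7,7]^2. HN layers by μ_θ (5 steps, strictly decreasing):
  μ^(1)=55; μ^(2)=16; μ^(3)=19/2; μ^(4)=-7/2; μ^(5)=-75

((0, 0, 0, 1, 0, 0, 2); (0, 3, 0, 0, 0, 0, 0); (0, 1, 1, 0, 0, 0, 0); (0, 0, 0, 0, 1, 1, 0); (3, 0, 0, 0, 0, 0, 0))


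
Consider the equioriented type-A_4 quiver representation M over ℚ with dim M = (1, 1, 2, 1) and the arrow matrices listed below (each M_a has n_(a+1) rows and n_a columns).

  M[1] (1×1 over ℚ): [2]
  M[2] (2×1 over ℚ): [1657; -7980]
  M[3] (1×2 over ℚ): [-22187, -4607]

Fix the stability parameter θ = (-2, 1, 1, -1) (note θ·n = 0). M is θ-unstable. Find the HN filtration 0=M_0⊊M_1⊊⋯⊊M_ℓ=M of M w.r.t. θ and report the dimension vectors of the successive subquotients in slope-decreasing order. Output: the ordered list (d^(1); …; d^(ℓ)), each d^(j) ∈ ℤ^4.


Barcode: M ≅ I[1,4], I[3,3]. HN layers by μ_θ (3 steps, strictly decreasing):
  μ^(1)=1; μ^(2)=1/3; μ^(3)=-2

((0, 0, 1, 0); (0, 1, 1, 1); (1, 0, 0, 0))


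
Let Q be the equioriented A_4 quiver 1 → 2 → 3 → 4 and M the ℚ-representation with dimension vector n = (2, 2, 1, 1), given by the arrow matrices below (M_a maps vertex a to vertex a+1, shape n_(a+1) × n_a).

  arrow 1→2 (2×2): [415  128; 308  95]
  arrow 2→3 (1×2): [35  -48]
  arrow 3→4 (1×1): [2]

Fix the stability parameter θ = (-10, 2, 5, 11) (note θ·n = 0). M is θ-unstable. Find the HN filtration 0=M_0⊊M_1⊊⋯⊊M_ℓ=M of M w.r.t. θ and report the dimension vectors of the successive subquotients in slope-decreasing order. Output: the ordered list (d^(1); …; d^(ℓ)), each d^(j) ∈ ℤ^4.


Via rank(M_{q-1}∘⋯∘M_p): M ≅ I[1,2], I[1,4].
μ_θ-semistable layers: μ^(1)=11; μ^(2)=5; μ^(3)=2; μ^(4)=-10

((0, 0, 0, 1); (0, 0, 1, 0); (0, 2, 0, 0); (2, 0, 0, 0))


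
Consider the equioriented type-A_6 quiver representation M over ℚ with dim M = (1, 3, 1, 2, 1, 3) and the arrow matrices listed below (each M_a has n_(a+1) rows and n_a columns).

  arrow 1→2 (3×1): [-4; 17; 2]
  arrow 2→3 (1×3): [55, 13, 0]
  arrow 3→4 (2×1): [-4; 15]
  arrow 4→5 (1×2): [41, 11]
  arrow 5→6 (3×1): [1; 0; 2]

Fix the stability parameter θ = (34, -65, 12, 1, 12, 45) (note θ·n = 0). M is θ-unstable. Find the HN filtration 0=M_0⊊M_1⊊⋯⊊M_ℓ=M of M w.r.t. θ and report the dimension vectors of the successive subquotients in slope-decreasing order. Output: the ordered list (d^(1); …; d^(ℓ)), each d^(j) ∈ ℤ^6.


Interval decomposition of M: I[1,6], I[2,2]^2, I[4,4], I[6,6]^2.
HN type (ℓ=6): μ^(1)=45; μ^(2)=12; μ^(3)=13/2; μ^(4)=1; μ^(5)=-31/2; μ^(6)=-65

((0, 0, 0, 0, 0, 3); (0, 0, 0, 0, 1, 0); (0, 0, 1, 1, 0, 0); (0, 0, 0, 1, 0, 0); (1, 1, 0, 0, 0, 0); (0, 2, 0, 0, 0, 0))


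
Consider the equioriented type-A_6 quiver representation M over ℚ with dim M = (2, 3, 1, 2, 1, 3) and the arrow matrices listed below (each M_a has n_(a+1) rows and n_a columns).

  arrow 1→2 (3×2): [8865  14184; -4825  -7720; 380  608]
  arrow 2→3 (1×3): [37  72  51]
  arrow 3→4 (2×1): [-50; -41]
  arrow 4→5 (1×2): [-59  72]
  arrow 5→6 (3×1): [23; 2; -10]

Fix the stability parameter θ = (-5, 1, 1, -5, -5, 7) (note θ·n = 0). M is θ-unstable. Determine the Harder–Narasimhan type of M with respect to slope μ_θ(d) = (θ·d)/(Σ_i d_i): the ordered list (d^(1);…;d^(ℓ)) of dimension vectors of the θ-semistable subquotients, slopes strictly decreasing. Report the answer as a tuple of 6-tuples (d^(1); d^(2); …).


Barcode: M ≅ I[1,1], I[1,6], I[2,2]^2, I[4,4], I[6,6]^2. HN layers by μ_θ (4 steps, strictly decreasing):
  μ^(1)=7; μ^(2)=1; μ^(3)=-2; μ^(4)=-5

((0, 0, 0, 0, 0, 3); (0, 2, 0, 0, 0, 0); (0, 1, 1, 1, 1, 0); (2, 0, 0, 1, 0, 0))


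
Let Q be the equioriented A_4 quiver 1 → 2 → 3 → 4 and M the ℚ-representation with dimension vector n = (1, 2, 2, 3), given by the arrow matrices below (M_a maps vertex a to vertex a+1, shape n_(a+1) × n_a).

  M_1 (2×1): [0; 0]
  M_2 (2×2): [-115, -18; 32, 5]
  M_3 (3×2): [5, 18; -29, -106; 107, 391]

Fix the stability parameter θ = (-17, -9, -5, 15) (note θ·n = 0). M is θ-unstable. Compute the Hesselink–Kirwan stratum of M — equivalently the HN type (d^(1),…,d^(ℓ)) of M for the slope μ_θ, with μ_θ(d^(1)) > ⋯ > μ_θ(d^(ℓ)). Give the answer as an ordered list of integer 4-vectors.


Barcode: M ≅ I[1,1], I[2,4]^2, I[4,4]. HN layers by μ_θ (4 steps, strictly decreasing):
  μ^(1)=15; μ^(2)=-5; μ^(3)=-9; μ^(4)=-17

((0, 0, 0, 3); (0, 0, 2, 0); (0, 2, 0, 0); (1, 0, 0, 0))


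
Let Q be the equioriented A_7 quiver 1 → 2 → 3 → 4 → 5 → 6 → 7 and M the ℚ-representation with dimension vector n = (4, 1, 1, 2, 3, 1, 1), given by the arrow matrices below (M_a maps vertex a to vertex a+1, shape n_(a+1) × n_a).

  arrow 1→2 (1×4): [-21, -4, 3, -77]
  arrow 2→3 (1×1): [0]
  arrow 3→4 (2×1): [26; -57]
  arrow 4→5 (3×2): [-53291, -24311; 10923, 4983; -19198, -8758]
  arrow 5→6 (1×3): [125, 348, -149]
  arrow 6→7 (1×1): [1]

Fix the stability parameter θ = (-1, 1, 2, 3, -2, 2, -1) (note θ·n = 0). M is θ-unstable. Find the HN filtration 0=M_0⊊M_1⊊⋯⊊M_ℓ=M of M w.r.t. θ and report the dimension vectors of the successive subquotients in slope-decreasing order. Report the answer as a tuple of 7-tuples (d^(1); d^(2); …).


Interval decomposition of M: I[1,1]^3, I[1,2], I[3,7], I[4,4], I[5,5]^2.
HN type (ℓ=5): μ^(1)=3; μ^(2)=1; μ^(3)=4/5; μ^(4)=-1; μ^(5)=-2

((0, 0, 0, 1, 0, 0, 0); (0, 1, 0, 0, 0, 0, 0); (0, 0, 1, 1, 1, 1, 1); (4, 0, 0, 0, 0, 0, 0); (0, 0, 0, 0, 2, 0, 0))


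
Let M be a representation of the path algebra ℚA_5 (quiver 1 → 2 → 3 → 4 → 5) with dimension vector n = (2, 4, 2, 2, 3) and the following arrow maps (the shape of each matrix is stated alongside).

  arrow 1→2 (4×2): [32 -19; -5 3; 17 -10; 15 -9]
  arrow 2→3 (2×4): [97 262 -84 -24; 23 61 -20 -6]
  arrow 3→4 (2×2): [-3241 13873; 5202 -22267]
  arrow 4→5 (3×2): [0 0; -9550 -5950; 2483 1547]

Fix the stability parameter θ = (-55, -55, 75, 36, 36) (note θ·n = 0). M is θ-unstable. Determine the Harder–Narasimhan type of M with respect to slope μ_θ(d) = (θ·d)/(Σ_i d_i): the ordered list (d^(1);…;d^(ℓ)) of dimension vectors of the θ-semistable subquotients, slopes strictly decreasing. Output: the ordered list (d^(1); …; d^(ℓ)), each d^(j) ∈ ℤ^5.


Barcode: M ≅ I[1,4], I[1,5], I[2,2]^2, I[5,5]^2. HN layers by μ_θ (4 steps, strictly decreasing):
  μ^(1)=111/2; μ^(2)=49; μ^(3)=36; μ^(4)=-55

((0, 0, 1, 1, 0); (0, 0, 1, 1, 1); (0, 0, 0, 0, 2); (2, 4, 0, 0, 0))


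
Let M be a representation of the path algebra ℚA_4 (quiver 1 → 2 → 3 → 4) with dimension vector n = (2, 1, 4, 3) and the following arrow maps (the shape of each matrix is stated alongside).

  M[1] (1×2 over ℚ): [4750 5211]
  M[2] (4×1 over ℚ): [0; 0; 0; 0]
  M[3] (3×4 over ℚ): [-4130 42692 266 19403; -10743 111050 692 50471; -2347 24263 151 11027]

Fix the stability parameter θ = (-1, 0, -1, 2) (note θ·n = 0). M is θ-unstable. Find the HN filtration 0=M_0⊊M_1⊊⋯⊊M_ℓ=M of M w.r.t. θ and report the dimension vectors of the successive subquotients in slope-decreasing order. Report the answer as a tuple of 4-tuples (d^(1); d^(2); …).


Barcode: M ≅ I[1,1], I[1,2], I[3,3], I[3,4]^3. HN layers by μ_θ (3 steps, strictly decreasing):
  μ^(1)=2; μ^(2)=0; μ^(3)=-1

((0, 0, 0, 3); (0, 1, 0, 0); (2, 0, 4, 0))


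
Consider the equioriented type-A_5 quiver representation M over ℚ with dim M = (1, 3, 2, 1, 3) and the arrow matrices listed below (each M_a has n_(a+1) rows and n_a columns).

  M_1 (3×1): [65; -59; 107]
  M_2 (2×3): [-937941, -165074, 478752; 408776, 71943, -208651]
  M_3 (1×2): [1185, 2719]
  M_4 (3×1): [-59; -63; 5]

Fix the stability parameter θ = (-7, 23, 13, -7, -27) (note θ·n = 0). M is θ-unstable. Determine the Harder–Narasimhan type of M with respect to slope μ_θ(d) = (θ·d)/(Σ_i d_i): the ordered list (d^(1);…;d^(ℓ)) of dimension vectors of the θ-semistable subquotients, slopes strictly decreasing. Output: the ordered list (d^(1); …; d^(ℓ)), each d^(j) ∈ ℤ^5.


Via rank(M_{q-1}∘⋯∘M_p): M ≅ I[1,5], I[2,2], I[2,3], I[5,5]^2.
μ_θ-semistable layers: μ^(1)=23; μ^(2)=18; μ^(3)=1/2; μ^(4)=-7; μ^(5)=-27

((0, 1, 0, 0, 0); (0, 1, 1, 0, 0); (0, 1, 1, 1, 1); (1, 0, 0, 0, 0); (0, 0, 0, 0, 2))


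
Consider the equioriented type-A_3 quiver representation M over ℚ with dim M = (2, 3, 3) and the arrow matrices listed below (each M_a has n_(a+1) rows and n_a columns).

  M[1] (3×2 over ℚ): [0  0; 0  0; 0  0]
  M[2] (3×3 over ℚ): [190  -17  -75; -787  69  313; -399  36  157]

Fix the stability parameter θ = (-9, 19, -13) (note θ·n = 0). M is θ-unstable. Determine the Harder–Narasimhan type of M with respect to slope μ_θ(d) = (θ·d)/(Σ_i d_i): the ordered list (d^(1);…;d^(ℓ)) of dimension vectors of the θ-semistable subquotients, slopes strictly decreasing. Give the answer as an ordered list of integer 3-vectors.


Via rank(M_{q-1}∘⋯∘M_p): M ≅ I[1,1]^2, I[2,3]^3.
μ_θ-semistable layers: μ^(1)=3; μ^(2)=-9

((0, 3, 3); (2, 0, 0))


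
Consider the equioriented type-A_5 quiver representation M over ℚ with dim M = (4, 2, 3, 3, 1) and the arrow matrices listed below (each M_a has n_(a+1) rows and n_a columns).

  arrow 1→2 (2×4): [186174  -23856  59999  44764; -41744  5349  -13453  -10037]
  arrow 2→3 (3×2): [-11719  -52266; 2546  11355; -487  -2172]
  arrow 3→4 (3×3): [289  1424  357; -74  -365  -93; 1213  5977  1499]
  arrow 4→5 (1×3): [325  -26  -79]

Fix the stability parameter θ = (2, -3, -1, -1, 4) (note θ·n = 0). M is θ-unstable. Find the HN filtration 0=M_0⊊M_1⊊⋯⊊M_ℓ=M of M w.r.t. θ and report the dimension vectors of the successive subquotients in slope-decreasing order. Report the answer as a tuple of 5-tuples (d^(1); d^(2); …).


Barcode: M ≅ I[1,1]^2, I[1,4], I[1,5], I[3,4]. HN layers by μ_θ (4 steps, strictly decreasing):
  μ^(1)=4; μ^(2)=2; μ^(3)=-3/4; μ^(4)=-1

((0, 0, 0, 0, 1); (2, 0, 0, 0, 0); (2, 2, 2, 2, 0); (0, 0, 1, 1, 0))


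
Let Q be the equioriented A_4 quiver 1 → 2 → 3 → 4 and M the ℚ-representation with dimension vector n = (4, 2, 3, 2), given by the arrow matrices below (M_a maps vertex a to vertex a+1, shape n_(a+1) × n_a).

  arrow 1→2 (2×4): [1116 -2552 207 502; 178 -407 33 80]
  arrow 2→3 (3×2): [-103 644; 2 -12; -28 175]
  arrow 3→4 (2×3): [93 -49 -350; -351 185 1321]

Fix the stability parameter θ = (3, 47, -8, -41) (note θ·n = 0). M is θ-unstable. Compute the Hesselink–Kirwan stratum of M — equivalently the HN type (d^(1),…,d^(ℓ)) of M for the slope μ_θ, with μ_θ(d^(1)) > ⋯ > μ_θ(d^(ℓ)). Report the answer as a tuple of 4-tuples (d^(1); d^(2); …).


Interval decomposition of M: I[1,1]^2, I[1,4]^2, I[3,3].
HN type (ℓ=3): μ^(1)=3; μ^(2)=1/4; μ^(3)=-8

((2, 0, 0, 0); (2, 2, 2, 2); (0, 0, 1, 0))


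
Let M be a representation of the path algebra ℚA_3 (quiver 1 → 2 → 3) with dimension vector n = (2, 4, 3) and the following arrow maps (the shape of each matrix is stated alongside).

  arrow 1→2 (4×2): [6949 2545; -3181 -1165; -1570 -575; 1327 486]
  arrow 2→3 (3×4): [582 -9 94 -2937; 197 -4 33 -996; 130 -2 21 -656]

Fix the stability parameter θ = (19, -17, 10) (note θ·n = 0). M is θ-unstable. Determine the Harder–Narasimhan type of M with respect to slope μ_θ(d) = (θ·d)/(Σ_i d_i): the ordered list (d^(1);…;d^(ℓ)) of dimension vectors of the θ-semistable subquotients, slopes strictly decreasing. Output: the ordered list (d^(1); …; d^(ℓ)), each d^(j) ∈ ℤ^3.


Interval decomposition of M: I[1,3]^2, I[2,2], I[2,3].
HN type (ℓ=3): μ^(1)=10; μ^(2)=1; μ^(3)=-17

((0, 0, 3); (2, 2, 0); (0, 2, 0))


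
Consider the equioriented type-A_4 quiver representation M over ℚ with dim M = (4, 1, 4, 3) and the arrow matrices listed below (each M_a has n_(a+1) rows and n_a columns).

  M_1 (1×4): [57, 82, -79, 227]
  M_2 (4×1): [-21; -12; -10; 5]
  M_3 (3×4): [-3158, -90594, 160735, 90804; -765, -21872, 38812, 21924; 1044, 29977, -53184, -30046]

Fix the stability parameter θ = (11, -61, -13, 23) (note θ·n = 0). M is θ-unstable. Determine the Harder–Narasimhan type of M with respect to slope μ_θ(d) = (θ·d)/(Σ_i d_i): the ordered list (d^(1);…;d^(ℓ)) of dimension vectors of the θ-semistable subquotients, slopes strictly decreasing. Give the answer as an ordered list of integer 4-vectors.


Via rank(M_{q-1}∘⋯∘M_p): M ≅ I[1,1]^3, I[1,4], I[3,3], I[3,4]^2.
μ_θ-semistable layers: μ^(1)=23; μ^(2)=11; μ^(3)=-13; μ^(4)=-25

((0, 0, 0, 3); (3, 0, 0, 0); (0, 0, 4, 0); (1, 1, 0, 0))


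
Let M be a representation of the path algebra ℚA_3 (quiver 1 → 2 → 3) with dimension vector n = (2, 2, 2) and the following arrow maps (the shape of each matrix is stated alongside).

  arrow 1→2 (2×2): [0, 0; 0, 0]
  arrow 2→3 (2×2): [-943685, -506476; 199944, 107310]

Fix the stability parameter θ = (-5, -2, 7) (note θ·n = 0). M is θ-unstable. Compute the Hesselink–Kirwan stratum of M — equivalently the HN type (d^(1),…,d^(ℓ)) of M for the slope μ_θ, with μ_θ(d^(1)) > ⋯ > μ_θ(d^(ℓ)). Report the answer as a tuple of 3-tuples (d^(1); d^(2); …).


Interval decomposition of M: I[1,1]^2, I[2,3]^2.
HN type (ℓ=3): μ^(1)=7; μ^(2)=-2; μ^(3)=-5

((0, 0, 2); (0, 2, 0); (2, 0, 0))
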